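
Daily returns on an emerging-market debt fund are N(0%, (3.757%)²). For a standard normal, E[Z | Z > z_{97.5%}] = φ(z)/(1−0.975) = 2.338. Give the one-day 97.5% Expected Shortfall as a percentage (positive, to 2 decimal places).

8.78%

ES = 3.757% × 2.338 = 8.784%.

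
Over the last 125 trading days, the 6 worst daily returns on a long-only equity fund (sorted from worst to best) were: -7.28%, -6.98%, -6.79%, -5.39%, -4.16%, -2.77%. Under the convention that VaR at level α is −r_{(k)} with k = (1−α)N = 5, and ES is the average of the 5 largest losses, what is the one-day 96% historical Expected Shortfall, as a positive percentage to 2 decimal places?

6.12%

The 5 worst returns sum to -30.60%.
ES = −(-30.60%) / 5 = 6.12%.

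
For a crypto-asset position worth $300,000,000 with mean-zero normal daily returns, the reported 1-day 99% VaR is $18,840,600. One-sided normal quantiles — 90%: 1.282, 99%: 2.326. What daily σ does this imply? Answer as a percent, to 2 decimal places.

VaR as a fraction: $18,840,600 / $300,000,000 = 6.280%.
σ = VaR / z = 6.280% / 2.326 = 2.700%.

2.70%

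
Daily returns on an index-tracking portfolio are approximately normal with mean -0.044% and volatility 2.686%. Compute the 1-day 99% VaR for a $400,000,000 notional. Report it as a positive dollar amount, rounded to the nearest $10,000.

At 99% one-sided, z = 2.326.
VaR = −μ + z·σ = −(-0.044%) + 2.326 × 2.686% = 6.292%.
On $400,000,000: 0.06292 × $400,000,000 = $25,168,000.

$25,170,000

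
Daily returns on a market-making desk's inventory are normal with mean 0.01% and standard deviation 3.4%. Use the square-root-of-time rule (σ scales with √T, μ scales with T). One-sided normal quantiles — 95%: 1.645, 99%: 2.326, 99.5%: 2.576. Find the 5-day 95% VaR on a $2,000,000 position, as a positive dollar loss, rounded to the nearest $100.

$249,100

σ_{5d} = 3.4% × √5 = 7.603%; μ_{5d} = 5 × 0.01% = 0.050%.
VaR = −(0.050%) + 1.645 × 7.603% = 12.457%.
On $2,000,000: 0.12457 × $2,000,000 = $249,140.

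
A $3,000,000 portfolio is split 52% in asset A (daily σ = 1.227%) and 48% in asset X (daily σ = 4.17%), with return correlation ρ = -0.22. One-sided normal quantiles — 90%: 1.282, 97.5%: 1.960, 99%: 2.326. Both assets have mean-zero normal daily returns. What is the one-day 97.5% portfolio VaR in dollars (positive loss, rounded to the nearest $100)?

$115,400

σ_p² = 0.52²·1.227² + 0.48²·4.17² + 2·-0.22·0.52·0.48·1.227·4.17 = 3.8516 (%²).
σ_p = √3.8516 = 1.963%.
VaR = 1.960 × 1.963% = 3.847%; on $3,000,000 that is $115,410.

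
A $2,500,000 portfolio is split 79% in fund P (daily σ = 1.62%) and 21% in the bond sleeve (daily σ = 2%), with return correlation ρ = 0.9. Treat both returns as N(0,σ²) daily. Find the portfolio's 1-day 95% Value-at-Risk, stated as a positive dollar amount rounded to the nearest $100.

σ_p² = 0.79²·1.62² + 0.21²·2² + 2·0.9·0.79·0.21·1.62·2 = 2.7818 (%²).
σ_p = √2.7818 = 1.668%.
At 95%, z = 1.645.
VaR = 1.645 × 1.668% = 2.744%; on $2,500,000 that is $68,600.

$68,600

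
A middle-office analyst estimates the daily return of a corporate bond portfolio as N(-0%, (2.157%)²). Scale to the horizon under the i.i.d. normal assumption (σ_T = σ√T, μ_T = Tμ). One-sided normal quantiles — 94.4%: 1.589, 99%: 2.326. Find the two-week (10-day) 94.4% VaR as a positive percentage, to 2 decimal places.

σ_{10d} = 2.157% × √10 = 6.821%.
VaR = 1.589 × 6.821% = 10.839%.

10.84%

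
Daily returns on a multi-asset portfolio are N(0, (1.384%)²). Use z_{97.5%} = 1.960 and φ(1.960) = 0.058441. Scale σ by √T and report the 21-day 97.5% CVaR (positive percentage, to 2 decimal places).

14.83%

σ_{21d} = 1.384% × √21 = 6.342%.
ES multiplier = φ(z)/(1−α) = 0.058441/0.025 = 2.338.
ES = 6.342% × 2.338 = 14.828%.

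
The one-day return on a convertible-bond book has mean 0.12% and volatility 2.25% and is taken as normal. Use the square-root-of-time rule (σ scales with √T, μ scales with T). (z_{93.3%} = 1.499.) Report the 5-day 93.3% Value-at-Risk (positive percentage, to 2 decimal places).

σ_{5d} = 2.25% × √5 = 5.031%; μ_{5d} = 5 × 0.12% = 0.600%.
VaR = −(0.600%) + 1.499 × 5.031% = 6.941%.

6.94%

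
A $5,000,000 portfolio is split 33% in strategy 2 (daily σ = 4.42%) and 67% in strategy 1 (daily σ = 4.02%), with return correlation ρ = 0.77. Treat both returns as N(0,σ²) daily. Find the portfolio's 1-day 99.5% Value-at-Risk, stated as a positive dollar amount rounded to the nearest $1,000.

σ_p² = 0.33²·4.42² + 0.67²·4.02² + 2·0.77·0.33·0.67·4.42·4.02 = 15.4320 (%²).
σ_p = √15.4320 = 3.928%.
At 99.5%, z = 2.576.
VaR = 2.576 × 3.928% = 10.119%; on $5,000,000 that is $505,950.

$506,000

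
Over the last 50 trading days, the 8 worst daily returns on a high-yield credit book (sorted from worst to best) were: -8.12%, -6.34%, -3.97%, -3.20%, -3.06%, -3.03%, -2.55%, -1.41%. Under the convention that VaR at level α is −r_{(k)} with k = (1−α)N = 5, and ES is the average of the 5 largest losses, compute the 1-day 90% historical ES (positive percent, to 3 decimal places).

4.938%

The 5 worst returns sum to -24.69%.
ES = −(-24.69%) / 5 = 4.938%.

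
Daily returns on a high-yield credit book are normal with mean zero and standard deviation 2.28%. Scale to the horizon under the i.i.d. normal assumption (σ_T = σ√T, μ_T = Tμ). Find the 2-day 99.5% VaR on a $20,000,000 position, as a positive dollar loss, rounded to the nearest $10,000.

At 99.5%, z = 2.576.
σ_{2d} = 2.28% × √2 = 3.224%.
VaR = 2.576 × 3.224% = 8.305%.
On $20,000,000: 0.08305 × $20,000,000 = $1,661,000.

$1,660,000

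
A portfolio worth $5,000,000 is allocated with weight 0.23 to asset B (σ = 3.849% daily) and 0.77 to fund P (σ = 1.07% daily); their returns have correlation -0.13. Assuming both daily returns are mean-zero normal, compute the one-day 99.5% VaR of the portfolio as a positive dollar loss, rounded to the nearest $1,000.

$145,000

σ_p² = 0.23²·3.849² + 0.77²·1.07² + 2·-0.13·0.23·0.77·3.849·1.07 = 1.2729 (%²).
σ_p = √1.2729 = 1.128%.
At 99.5%, z = 2.576.
VaR = 2.576 × 1.128% = 2.906%; on $5,000,000 that is $145,300.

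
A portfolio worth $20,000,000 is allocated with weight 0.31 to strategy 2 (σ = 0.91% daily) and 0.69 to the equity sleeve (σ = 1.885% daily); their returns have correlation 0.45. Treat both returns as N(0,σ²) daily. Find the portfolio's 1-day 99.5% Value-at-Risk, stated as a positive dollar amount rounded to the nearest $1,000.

σ_p² = 0.31²·0.91² + 0.69²·1.885² + 2·0.45·0.31·0.69·0.91·1.885 = 2.1015 (%²).
σ_p = √2.1015 = 1.450%.
At 99.5%, z = 2.576.
VaR = 2.576 × 1.450% = 3.735%; on $20,000,000 that is $747,000.

$747,000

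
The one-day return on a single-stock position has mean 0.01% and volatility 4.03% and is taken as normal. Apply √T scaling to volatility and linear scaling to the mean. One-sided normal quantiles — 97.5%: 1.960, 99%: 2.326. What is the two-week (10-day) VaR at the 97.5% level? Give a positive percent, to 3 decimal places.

σ_{10d} = 4.03% × √10 = 12.744%; μ_{10d} = 10 × 0.01% = 0.100%.
VaR = −(0.100%) + 1.960 × 12.744% = 24.878%.

24.878%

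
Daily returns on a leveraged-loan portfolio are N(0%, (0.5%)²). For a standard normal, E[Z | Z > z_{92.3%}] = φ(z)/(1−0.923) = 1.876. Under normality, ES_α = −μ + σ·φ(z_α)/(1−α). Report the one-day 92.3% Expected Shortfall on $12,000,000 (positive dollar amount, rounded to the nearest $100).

$112,600

ES = 0.5% × 1.876 = 0.938%.
On $12,000,000: 0.00938 × $12,000,000 = $112,560.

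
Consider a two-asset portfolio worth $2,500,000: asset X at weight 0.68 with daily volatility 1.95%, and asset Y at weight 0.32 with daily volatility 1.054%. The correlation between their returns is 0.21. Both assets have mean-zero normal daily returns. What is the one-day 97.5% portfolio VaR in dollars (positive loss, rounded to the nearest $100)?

σ_p² = 0.68²·1.95² + 0.32²·1.054² + 2·0.21·0.68·0.32·1.95·1.054 = 2.0599 (%²).
σ_p = √2.0599 = 1.435%.
At 97.5%, z = 1.960.
VaR = 1.960 × 1.435% = 2.813%; on $2,500,000 that is $70,325.

$70,300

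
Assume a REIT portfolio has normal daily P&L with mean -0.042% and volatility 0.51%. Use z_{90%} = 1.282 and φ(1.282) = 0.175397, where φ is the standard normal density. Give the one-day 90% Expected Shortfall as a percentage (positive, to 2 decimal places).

Tail multiplier: φ(z)/(1−α) = 0.175397 / 0.1 = 1.754.
ES = −(-0.042%) + 0.51% × 1.754 = 0.937%.

0.94%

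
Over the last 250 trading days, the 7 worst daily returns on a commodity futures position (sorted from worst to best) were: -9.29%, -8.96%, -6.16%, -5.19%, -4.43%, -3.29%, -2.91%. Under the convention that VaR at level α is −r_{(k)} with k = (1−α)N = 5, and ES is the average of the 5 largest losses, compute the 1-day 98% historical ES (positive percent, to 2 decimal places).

6.81%

The 5 worst returns sum to -34.03%.
ES = −(-34.03%) / 5 = 6.806% ≈ 6.81%.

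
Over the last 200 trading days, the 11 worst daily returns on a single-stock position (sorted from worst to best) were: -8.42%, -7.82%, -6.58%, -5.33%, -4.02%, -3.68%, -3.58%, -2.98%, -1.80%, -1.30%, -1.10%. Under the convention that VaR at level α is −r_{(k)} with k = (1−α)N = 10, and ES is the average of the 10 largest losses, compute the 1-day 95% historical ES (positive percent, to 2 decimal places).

4.55%

The 10 worst returns sum to -45.51%.
ES = −(-45.51%) / 10 = 4.551% ≈ 4.55%.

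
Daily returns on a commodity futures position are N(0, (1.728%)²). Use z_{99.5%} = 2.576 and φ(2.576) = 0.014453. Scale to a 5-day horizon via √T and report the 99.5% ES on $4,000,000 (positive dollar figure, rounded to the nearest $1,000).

σ_{5d} = 1.728% × √5 = 3.864%.
ES multiplier = φ(z)/(1−α) = 0.014453/0.005 = 2.891.
ES = 3.864% × 2.891 = 11.171%; on $4,000,000: $446,840.

$447,000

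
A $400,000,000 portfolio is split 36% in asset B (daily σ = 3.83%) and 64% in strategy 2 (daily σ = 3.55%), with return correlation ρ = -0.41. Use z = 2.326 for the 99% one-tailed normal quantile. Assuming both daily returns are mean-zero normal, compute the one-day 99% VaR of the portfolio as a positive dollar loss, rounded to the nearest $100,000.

σ_p² = 0.36²·3.83² + 0.64²·3.55² + 2·-0.41·0.36·0.64·3.83·3.55 = 4.4943 (%²).
σ_p = √4.4943 = 2.120%.
VaR = 2.326 × 2.120% = 4.931%; on $400,000,000 that is $19,724,000.

$19,700,000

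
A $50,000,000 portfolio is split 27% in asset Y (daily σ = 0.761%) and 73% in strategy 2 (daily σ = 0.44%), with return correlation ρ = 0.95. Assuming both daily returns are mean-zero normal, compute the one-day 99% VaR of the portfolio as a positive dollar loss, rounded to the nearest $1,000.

σ_p² = 0.27²·0.761² + 0.73²·0.44² + 2·0.95·0.27·0.73·0.761·0.44 = 0.2708 (%²).
σ_p = √0.2708 = 0.520%.
At 99%, z = 2.326.
VaR = 2.326 × 0.520% = 1.210%; on $50,000,000 that is $605,000.

$605,000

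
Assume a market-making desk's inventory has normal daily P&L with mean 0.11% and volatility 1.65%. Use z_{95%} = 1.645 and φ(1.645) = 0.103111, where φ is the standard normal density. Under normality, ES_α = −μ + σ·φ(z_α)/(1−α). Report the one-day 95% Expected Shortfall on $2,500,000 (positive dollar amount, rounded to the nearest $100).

Tail multiplier: φ(z)/(1−α) = 0.103111 / 0.05 = 2.062.
ES = −(0.11%) + 1.65% × 2.062 = 3.292%.
On $2,500,000: 0.03292 × $2,500,000 = $82,300.

$82,300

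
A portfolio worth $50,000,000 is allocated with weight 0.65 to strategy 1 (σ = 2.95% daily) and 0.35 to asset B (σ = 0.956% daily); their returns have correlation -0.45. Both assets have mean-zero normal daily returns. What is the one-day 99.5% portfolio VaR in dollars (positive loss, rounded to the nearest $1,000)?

σ_p² = 0.65²·2.95² + 0.35²·0.956² + 2·-0.45·0.65·0.35·2.95·0.956 = 3.2113 (%²).
σ_p = √3.2113 = 1.792%.
At 99.5%, z = 2.576.
VaR = 2.576 × 1.792% = 4.616%; on $50,000,000 that is $2,308,000.

$2,308,000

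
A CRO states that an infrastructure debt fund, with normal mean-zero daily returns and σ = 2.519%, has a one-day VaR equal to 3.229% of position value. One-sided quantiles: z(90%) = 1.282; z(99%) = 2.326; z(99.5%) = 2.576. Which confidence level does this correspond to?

Implied z = VaR/σ = 3.229 / 2.519 = 1.282.
This matches z(90%) = 1.282.

90%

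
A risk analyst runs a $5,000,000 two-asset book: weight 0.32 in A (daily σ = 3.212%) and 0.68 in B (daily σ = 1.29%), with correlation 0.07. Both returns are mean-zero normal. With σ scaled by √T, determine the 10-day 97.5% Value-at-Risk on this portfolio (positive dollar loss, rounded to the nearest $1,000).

$433,000

σ_p = √(0.32²·3.212² + 0.68²·1.29² + 2·0.07·0.32·0.68·3.212·1.29) = 1.397%.
σ_{10d} = 1.397% × √10 = 4.418%.
z(97.5%) = 1.960.
VaR = 1.960 × 4.418% = 8.659%; on $5,000,000 that is $432,950.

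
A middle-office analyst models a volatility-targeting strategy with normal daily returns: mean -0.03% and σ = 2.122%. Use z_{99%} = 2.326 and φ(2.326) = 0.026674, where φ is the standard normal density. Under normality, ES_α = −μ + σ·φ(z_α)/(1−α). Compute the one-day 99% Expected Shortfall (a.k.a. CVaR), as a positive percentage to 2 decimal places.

5.69%

Tail multiplier: φ(z)/(1−α) = 0.026674 / 0.01 = 2.667.
ES = −(-0.03%) + 2.122% × 2.667 = 5.689%.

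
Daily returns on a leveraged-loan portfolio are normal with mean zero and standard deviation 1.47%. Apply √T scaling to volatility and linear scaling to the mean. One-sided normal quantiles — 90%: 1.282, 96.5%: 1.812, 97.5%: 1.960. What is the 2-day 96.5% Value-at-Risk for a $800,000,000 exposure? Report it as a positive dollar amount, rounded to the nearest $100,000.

$30,100,000

σ_{2d} = 1.47% × √2 = 2.079%.
VaR = 1.812 × 2.079% = 3.767%.
On $800,000,000: 0.03767 × $800,000,000 = $30,136,000.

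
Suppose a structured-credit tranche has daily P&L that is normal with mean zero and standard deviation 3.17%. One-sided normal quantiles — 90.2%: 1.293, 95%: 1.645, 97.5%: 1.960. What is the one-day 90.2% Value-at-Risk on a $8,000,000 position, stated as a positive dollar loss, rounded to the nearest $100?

VaR = z·σ = 1.293 × 3.17% = 4.099%.
On $8,000,000: 0.04099 × $8,000,000 = $327,920.

$327,900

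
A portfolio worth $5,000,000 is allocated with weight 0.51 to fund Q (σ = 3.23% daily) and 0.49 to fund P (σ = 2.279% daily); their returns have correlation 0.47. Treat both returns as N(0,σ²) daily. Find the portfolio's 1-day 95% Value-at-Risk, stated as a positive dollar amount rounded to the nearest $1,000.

$196,000

σ_p² = 0.51²·3.23² + 0.49²·2.279² + 2·0.47·0.51·0.49·3.23·2.279 = 5.6898 (%²).
σ_p = √5.6898 = 2.385%.
At 95%, z = 1.645.
VaR = 1.645 × 2.385% = 3.923%; on $5,000,000 that is $196,150.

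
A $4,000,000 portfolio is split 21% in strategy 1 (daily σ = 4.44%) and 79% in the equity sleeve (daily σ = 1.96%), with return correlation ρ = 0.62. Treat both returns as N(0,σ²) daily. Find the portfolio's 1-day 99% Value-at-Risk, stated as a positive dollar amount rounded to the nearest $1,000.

σ_p² = 0.21²·4.44² + 0.79²·1.96² + 2·0.62·0.21·0.79·4.44·1.96 = 5.0571 (%²).
σ_p = √5.0571 = 2.249%.
At 99%, z = 2.326.
VaR = 2.326 × 2.249% = 5.231%; on $4,000,000 that is $209,240.

$209,000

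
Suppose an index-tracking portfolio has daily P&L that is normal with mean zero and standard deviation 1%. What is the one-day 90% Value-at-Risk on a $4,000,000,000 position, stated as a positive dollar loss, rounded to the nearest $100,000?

At 90% one-sided, z = 1.282.
VaR = z·σ = 1.282 × 1% = 1.282%.
On $4,000,000,000: 0.01282 × $4,000,000,000 = $51,280,000.

$51,300,000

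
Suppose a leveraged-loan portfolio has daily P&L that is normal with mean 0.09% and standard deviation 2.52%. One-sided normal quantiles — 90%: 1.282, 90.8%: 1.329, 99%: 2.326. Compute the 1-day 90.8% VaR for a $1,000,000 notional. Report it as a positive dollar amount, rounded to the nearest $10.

VaR = −μ + z·σ = −(0.09%) + 1.329 × 2.52% = 3.259%.
On $1,000,000: 0.03259 × $1,000,000 = $32,590.

$32,590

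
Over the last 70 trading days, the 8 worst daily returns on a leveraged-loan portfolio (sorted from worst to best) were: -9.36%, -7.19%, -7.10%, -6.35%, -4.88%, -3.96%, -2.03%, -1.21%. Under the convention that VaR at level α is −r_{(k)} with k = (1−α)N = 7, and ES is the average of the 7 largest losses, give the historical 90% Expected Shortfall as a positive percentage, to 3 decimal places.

5.839%

The 7 worst returns sum to -40.87%.
ES = −(-40.87%) / 7 = 5.8385…% ≈ 5.839%.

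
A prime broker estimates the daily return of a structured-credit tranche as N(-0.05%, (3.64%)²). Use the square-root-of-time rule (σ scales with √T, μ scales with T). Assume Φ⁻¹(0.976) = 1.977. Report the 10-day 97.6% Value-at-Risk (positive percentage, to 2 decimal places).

23.26%

σ_{10d} = 3.64% × √10 = 11.511%; μ_{10d} = 10 × -0.05% = -0.500%.
VaR = −(-0.500%) + 1.977 × 11.511% = 23.257%.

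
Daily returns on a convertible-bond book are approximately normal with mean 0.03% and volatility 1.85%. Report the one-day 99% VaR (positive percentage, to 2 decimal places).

At 99% one-sided, z = 2.326.
VaR = −μ + z·σ = −(0.03%) + 2.326 × 1.85% = 4.273%.

4.27%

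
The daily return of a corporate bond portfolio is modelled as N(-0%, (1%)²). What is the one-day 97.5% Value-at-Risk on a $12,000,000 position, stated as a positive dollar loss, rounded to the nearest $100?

At 97.5% one-sided, z = 1.960.
VaR = z·σ = 1.960 × 1% = 1.960%.
On $12,000,000: 0.01960 × $12,000,000 = $235,200.

$235,200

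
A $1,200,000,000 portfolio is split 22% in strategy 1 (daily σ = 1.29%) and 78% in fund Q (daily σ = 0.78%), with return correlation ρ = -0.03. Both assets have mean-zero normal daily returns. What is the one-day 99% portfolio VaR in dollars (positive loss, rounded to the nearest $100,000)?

σ_p² = 0.22²·1.29² + 0.78²·0.78² + 2·-0.03·0.22·0.78·1.29·0.78 = 0.4403 (%²).
σ_p = √0.4403 = 0.664%.
At 99%, z = 2.326.
VaR = 2.326 × 0.664% = 1.544%; on $1,200,000,000 that is $18,528,000.

$18,500,000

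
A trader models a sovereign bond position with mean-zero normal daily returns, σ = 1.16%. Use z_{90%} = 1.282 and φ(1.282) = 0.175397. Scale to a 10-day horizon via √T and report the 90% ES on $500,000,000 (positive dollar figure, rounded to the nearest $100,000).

σ_{10d} = 1.16% × √10 = 3.668%.
ES multiplier = φ(z)/(1−α) = 0.175397/0.1 = 1.754.
ES = 3.668% × 1.754 = 6.434%; on $500,000,000: $32,170,000.

$32,200,000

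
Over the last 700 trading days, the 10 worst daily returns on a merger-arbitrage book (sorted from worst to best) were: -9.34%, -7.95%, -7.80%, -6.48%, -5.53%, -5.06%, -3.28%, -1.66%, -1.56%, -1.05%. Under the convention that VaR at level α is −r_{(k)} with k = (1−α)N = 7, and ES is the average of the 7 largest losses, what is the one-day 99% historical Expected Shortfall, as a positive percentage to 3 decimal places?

6.491%

The 7 worst returns sum to -45.44%.
ES = −(-45.44%) / 7 = 6.4914…% ≈ 6.491%.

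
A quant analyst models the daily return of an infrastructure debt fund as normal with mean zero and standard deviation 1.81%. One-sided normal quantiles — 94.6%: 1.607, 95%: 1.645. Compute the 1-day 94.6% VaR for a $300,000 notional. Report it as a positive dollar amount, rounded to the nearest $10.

VaR = z·σ = 1.607 × 1.81% = 2.909%.
On $300,000: 0.02909 × $300,000 = $8,727.

$8,730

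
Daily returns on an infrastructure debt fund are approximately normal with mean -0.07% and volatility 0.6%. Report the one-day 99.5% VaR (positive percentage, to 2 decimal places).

1.62%

At 99.5% one-sided, z = 2.576.
VaR = −μ + z·σ = −(-0.07%) + 2.576 × 0.6% = 1.616%.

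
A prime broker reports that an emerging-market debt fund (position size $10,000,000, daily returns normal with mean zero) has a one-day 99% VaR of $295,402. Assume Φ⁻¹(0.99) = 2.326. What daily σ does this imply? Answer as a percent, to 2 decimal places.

VaR as a fraction: $295,402 / $10,000,000 = 2.954%.
σ = VaR / z = 2.954% / 2.326 = 1.270%.

1.27%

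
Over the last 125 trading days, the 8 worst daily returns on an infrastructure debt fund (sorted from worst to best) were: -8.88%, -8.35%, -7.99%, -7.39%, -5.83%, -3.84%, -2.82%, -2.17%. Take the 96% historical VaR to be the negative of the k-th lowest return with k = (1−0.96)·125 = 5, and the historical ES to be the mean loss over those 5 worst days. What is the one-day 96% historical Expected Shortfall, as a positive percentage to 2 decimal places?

7.69%

The 5 worst returns sum to -38.44%.
ES = −(-38.44%) / 5 = 7.688% ≈ 7.69%.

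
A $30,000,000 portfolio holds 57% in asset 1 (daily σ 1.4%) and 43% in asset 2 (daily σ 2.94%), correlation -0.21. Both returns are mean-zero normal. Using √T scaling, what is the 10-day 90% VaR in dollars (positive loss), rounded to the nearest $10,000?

$1,640,000

σ_p = √(0.57²·1.4² + 0.43²·2.94² + 2·-0.21·0.57·0.43·1.4·2.94) = 1.346%.
σ_{10d} = 1.346% × √10 = 4.256%.
z(90%) = 1.282.
VaR = 1.282 × 4.256% = 5.456%; on $30,000,000 that is $1,636,800.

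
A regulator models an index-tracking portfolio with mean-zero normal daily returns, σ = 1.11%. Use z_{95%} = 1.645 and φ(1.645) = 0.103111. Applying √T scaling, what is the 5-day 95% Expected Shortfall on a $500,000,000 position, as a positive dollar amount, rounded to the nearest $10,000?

σ_{5d} = 1.11% × √5 = 2.482%.
ES multiplier = φ(z)/(1−α) = 0.103111/0.05 = 2.062.
ES = 2.482% × 2.062 = 5.118%; on $500,000,000: $25,590,000.

$25,590,000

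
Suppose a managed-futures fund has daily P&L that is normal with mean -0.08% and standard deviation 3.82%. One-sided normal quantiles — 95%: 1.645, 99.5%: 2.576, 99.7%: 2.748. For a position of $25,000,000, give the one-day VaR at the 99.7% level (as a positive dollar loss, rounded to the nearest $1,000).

VaR = −μ + z·σ = −(-0.08%) + 2.748 × 3.82% = 10.577%.
On $25,000,000: 0.10577 × $25,000,000 = $2,644,250.

$2,644,000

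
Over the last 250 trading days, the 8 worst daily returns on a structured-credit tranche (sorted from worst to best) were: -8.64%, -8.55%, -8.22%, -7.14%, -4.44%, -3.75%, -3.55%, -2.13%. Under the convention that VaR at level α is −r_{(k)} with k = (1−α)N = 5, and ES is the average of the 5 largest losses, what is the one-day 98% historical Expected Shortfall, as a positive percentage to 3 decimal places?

7.398%

The 5 worst returns sum to -36.99%.
ES = −(-36.99%) / 5 = 7.398%.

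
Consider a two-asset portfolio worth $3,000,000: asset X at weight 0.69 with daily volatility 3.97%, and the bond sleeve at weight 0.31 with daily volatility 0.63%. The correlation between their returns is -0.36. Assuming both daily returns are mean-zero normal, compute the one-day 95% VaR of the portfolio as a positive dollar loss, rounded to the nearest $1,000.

$132,000

σ_p² = 0.69²·3.97² + 0.31²·0.63² + 2·-0.36·0.69·0.31·3.97·0.63 = 7.1567 (%²).
σ_p = √7.1567 = 2.675%.
At 95%, z = 1.645.
VaR = 1.645 × 2.675% = 4.400%; on $3,000,000 that is $132,000.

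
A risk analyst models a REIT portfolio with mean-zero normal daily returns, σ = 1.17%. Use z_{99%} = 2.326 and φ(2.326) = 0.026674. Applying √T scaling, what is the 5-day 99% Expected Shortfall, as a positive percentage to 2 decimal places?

σ_{5d} = 1.17% × √5 = 2.616%.
ES multiplier = φ(z)/(1−α) = 0.026674/0.01 = 2.667.
ES = 2.616% × 2.667 = 6.977%.

6.98%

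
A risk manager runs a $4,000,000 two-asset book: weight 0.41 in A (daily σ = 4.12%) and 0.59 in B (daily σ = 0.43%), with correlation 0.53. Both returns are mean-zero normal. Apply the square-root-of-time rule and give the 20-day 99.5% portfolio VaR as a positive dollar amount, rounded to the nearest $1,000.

$846,000

σ_p = √(0.41²·4.12² + 0.59²·0.43² + 2·0.53·0.41·0.59·4.12·0.43) = 1.836%.
σ_{20d} = 1.836% × √20 = 8.211%.
z(99.5%) = 2.576.
VaR = 2.576 × 8.211% = 21.152%; on $4,000,000 that is $846,080.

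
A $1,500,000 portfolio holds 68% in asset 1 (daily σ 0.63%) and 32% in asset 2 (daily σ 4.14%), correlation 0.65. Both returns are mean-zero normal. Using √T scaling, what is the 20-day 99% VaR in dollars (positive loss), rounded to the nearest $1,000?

σ_p = √(0.68²·0.63² + 0.32²·4.14² + 2·0.65·0.68·0.32·0.63·4.14) = 1.636%.
σ_{20d} = 1.636% × √20 = 7.316%.
z(99%) = 2.326.
VaR = 2.326 × 7.316% = 17.017%; on $1,500,000 that is $255,255.

$255,000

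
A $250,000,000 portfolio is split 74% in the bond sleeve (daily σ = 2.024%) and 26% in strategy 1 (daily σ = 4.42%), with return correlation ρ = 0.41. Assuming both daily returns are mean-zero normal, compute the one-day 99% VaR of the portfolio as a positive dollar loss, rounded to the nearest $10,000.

$12,970,000

σ_p² = 0.74²·2.024² + 0.26²·4.42² + 2·0.41·0.74·0.26·2.024·4.42 = 4.9754 (%²).
σ_p = √4.9754 = 2.231%.
At 99%, z = 2.326.
VaR = 2.326 × 2.231% = 5.189%; on $250,000,000 that is $12,972,500.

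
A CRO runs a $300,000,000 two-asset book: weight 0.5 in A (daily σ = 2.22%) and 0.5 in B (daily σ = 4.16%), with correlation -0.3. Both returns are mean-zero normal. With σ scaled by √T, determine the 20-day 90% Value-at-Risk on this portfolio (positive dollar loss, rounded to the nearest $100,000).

$35,100,000

σ_p = √(0.5²·2.22² + 0.5²·4.16² + 2·-0.3·0.5·0.5·2.22·4.16) = 2.043%.
σ_{20d} = 2.043% × √20 = 9.137%.
z(90%) = 1.282.
VaR = 1.282 × 9.137% = 11.714%; on $300,000,000 that is $35,142,000.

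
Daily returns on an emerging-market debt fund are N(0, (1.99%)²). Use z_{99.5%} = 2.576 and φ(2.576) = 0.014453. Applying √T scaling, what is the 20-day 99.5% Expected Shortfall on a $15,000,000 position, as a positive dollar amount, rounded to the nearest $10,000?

σ_{20d} = 1.99% × √20 = 8.900%.
ES multiplier = φ(z)/(1−α) = 0.014453/0.005 = 2.891.
ES = 8.900% × 2.891 = 25.730%; on $15,000,000: $3,859,500.

$3,860,000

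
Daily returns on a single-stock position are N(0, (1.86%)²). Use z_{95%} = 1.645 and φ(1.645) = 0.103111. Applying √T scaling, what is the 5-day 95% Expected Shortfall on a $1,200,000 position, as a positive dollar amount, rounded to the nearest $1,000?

$103,000

σ_{5d} = 1.86% × √5 = 4.159%.
ES multiplier = φ(z)/(1−α) = 0.103111/0.05 = 2.062.
ES = 4.159% × 2.062 = 8.576%; on $1,200,000: $102,912.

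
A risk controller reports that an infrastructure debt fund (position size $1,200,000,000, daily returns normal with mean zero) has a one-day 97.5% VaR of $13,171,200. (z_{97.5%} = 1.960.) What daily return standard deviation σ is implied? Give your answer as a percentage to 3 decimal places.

VaR as a fraction: $13,171,200 / $1,200,000,000 = 1.098%.
σ = VaR / z = 1.098% / 1.960 = 0.560%.

0.560%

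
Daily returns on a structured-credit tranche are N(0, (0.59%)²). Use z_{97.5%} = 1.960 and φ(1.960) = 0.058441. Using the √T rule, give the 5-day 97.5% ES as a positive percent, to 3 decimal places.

σ_{5d} = 0.59% × √5 = 1.319%.
ES multiplier = φ(z)/(1−α) = 0.058441/0.025 = 2.338.
ES = 1.319% × 2.338 = 3.084%.

3.084%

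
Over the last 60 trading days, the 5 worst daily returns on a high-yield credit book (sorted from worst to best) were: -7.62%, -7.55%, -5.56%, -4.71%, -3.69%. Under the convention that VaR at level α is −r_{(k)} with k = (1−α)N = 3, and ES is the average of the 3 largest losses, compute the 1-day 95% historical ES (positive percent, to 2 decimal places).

6.91%

The 3 worst returns sum to -20.73%.
ES = −(-20.73%) / 3 = 6.91%.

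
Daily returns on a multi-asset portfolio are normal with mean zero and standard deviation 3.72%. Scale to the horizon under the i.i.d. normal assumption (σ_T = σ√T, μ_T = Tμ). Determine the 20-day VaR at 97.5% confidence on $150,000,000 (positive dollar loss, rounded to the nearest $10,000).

At 97.5%, z = 1.960.
σ_{20d} = 3.72% × √20 = 16.636%.
VaR = 1.960 × 16.636% = 32.607%.
On $150,000,000: 0.32607 × $150,000,000 = $48,910,500.

$48,910,000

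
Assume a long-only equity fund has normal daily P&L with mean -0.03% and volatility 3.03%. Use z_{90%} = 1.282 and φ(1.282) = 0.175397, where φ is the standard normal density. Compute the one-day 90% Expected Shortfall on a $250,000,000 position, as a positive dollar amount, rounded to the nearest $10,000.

$13,360,000

Tail multiplier: φ(z)/(1−α) = 0.175397 / 0.1 = 1.754.
ES = −(-0.03%) + 3.03% × 1.754 = 5.345%.
On $250,000,000: 0.05345 × $250,000,000 = $13,362,500.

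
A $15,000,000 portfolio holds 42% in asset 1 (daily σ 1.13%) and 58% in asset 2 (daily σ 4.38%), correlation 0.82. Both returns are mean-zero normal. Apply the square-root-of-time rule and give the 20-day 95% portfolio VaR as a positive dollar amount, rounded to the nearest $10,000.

σ_p = √(0.42²·1.13² + 0.58²·4.38² + 2·0.82·0.42·0.58·1.13·4.38) = 2.942%.
σ_{20d} = 2.942% × √20 = 13.157%.
z(95%) = 1.645.
VaR = 1.645 × 13.157% = 21.643%; on $15,000,000 that is $3,246,450.

$3,250,000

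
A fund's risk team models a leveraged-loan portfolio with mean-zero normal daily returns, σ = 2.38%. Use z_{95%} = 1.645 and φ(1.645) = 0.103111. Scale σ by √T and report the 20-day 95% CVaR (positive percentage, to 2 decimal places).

σ_{20d} = 2.38% × √20 = 10.644%.
ES multiplier = φ(z)/(1−α) = 0.103111/0.05 = 2.062.
ES = 10.644% × 2.062 = 21.948%.

21.95%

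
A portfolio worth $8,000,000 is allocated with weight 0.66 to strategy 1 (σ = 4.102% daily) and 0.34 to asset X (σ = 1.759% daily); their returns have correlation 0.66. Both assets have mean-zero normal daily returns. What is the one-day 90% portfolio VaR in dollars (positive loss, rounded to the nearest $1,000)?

$321,000

σ_p² = 0.66²·4.102² + 0.34²·1.759² + 2·0.66·0.66·0.34·4.102·1.759 = 9.8245 (%²).
σ_p = √9.8245 = 3.134%.
At 90%, z = 1.282.
VaR = 1.282 × 3.134% = 4.018%; on $8,000,000 that is $321,440.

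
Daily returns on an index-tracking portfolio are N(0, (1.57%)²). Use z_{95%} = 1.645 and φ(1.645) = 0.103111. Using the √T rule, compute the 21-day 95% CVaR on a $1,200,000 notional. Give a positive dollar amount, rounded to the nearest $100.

σ_{21d} = 1.57% × √21 = 7.195%.
ES multiplier = φ(z)/(1−α) = 0.103111/0.05 = 2.062.
ES = 7.195% × 2.062 = 14.836%; on $1,200,000: $178,032.

$178,000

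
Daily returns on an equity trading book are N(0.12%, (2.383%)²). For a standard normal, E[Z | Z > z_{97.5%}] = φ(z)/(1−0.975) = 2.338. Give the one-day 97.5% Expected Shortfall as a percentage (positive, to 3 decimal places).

ES = −(0.12%) + 2.383% × 2.338 = 5.451%.

5.451%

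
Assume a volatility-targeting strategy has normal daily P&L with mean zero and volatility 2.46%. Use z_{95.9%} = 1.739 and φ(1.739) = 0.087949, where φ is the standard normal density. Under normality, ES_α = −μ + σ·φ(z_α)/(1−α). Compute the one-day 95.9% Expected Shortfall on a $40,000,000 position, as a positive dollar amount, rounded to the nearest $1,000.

Tail multiplier: φ(z)/(1−α) = 0.087949 / 0.041 = 2.145.
ES = 2.46% × 2.145 = 5.277%.
On $40,000,000: 0.05277 × $40,000,000 = $2,110,800.

$2,111,000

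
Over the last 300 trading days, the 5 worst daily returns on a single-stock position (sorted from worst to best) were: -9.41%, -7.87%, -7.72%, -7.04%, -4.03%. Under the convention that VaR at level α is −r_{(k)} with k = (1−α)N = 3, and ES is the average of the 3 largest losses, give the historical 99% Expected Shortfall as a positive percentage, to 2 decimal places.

The 3 worst returns sum to -25.00%.
ES = −(-25.00%) / 3 = 8.3333…% ≈ 8.33%.

8.33%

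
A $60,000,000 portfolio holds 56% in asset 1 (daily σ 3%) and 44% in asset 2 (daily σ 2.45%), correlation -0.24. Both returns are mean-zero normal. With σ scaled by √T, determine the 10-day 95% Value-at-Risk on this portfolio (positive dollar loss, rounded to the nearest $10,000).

$5,510,000

σ_p = √(0.56²·3² + 0.44²·2.45² + 2·-0.24·0.56·0.44·3·2.45) = 1.765%.
σ_{10d} = 1.765% × √10 = 5.581%.
z(95%) = 1.645.
VaR = 1.645 × 5.581% = 9.181%; on $60,000,000 that is $5,508,600.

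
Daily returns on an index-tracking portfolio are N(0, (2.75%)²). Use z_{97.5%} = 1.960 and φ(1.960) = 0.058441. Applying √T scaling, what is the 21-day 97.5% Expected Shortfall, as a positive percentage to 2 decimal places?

σ_{21d} = 2.75% × √21 = 12.602%.
ES multiplier = φ(z)/(1−α) = 0.058441/0.025 = 2.338.
ES = 12.602% × 2.338 = 29.463%.

29.46%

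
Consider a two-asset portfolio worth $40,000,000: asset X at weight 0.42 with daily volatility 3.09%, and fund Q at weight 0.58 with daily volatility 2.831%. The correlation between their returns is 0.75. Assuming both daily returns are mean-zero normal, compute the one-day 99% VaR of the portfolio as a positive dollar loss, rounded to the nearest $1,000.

σ_p² = 0.42²·3.09² + 0.58²·2.831² + 2·0.75·0.42·0.58·3.09·2.831 = 7.5768 (%²).
σ_p = √7.5768 = 2.753%.
At 99%, z = 2.326.
VaR = 2.326 × 2.753% = 6.403%; on $40,000,000 that is $2,561,200.

$2,561,000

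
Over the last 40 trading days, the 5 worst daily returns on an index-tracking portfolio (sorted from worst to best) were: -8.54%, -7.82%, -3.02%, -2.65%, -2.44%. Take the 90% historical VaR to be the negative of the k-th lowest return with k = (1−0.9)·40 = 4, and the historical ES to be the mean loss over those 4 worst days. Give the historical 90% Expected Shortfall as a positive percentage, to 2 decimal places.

The 4 worst returns sum to -22.03%.
ES = −(-22.03%) / 4 = 5.5075% ≈ 5.51%.

5.51%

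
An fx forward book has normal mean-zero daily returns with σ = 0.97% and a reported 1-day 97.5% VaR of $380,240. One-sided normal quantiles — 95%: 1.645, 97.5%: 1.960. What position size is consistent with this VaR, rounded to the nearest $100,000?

VaR as a fraction of value: z·σ = 1.960 × 0.97% = 1.9012%.
Position = $380,240 / 0.019012 = $20,000,000.

$20,000,000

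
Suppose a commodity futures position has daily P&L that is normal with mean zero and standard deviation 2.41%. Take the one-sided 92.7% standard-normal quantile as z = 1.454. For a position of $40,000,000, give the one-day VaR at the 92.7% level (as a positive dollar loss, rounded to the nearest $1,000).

$1,402,000

VaR = z·σ = 1.454 × 2.41% = 3.504%.
On $40,000,000: 0.03504 × $40,000,000 = $1,401,600.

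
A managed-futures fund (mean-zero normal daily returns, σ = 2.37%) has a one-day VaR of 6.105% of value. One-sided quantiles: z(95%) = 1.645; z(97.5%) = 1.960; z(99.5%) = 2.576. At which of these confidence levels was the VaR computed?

99.5%

Implied z = VaR/σ = 6.105 / 2.37 = 2.576.
This matches z(99.5%) = 2.576.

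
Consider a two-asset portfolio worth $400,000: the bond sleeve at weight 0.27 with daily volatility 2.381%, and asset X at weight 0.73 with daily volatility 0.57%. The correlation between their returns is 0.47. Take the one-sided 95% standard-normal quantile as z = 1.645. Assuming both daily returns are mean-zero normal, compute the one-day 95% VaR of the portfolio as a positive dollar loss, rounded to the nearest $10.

$6,020

σ_p² = 0.27²·2.381² + 0.73²·0.57² + 2·0.47·0.27·0.73·2.381·0.57 = 0.8379 (%²).
σ_p = √0.8379 = 0.915%.
VaR = 1.645 × 0.915% = 1.505%; on $400,000 that is $6,020.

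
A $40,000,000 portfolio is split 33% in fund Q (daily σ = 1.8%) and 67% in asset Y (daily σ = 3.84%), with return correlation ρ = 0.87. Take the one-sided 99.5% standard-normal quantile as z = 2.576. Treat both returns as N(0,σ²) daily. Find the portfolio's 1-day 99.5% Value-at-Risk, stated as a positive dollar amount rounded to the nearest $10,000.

σ_p² = 0.33²·1.8² + 0.67²·3.84² + 2·0.87·0.33·0.67·1.8·3.84 = 9.6313 (%²).
σ_p = √9.6313 = 3.103%.
VaR = 2.576 × 3.103% = 7.993%; on $40,000,000 that is $3,197,200.

$3,200,000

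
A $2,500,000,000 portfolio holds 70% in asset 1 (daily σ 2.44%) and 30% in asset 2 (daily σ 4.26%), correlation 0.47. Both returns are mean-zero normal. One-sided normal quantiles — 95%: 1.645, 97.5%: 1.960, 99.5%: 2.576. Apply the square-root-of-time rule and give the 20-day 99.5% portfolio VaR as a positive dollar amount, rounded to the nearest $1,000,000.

σ_p = √(0.7²·2.44² + 0.3²·4.26² + 2·0.47·0.7·0.3·2.44·4.26) = 2.570%.
σ_{20d} = 2.570% × √20 = 11.493%.
VaR = 2.576 × 11.493% = 29.606%; on $2,500,000,000 that is $740,150,000.

$740,000,000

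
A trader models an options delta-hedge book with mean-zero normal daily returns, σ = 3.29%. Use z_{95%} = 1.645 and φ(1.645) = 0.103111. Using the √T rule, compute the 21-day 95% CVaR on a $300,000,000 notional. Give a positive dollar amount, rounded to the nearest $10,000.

$93,270,000

σ_{21d} = 3.29% × √21 = 15.077%.
ES multiplier = φ(z)/(1−α) = 0.103111/0.05 = 2.062.
ES = 15.077% × 2.062 = 31.089%; on $300,000,000: $93,267,000.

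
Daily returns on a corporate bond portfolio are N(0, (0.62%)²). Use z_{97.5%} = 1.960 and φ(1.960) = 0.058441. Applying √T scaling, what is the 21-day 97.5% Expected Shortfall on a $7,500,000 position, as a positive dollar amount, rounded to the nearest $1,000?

σ_{21d} = 0.62% × √21 = 2.841%.
ES multiplier = φ(z)/(1−α) = 0.058441/0.025 = 2.338.
ES = 2.841% × 2.338 = 6.642%; on $7,500,000: $498,150.

$498,000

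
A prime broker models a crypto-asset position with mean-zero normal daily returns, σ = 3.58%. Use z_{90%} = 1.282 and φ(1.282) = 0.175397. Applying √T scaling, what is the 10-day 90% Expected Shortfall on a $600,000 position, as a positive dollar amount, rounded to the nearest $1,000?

σ_{10d} = 3.58% × √10 = 11.321%.
ES multiplier = φ(z)/(1−α) = 0.175397/0.1 = 1.754.
ES = 11.321% × 1.754 = 19.857%; on $600,000: $119,142.

$119,000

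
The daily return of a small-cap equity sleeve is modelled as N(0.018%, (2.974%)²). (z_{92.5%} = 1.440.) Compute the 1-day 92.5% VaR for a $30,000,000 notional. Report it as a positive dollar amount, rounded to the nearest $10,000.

VaR = −μ + z·σ = −(0.018%) + 1.440 × 2.974% = 4.265%.
On $30,000,000: 0.04265 × $30,000,000 = $1,279,500.

$1,280,000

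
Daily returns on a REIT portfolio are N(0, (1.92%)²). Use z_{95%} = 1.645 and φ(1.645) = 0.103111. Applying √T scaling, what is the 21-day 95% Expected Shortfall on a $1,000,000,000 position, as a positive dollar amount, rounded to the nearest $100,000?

$181,400,000

σ_{21d} = 1.92% × √21 = 8.799%.
ES multiplier = φ(z)/(1−α) = 0.103111/0.05 = 2.062.
ES = 8.799% × 2.062 = 18.144%; on $1,000,000,000: $181,440,000.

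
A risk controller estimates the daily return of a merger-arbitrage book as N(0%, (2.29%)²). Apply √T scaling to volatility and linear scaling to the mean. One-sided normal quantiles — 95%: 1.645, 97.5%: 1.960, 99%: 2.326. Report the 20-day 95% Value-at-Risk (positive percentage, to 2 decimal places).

16.85%

σ_{20d} = 2.29% × √20 = 10.241%.
VaR = 1.645 × 10.241% = 16.846%.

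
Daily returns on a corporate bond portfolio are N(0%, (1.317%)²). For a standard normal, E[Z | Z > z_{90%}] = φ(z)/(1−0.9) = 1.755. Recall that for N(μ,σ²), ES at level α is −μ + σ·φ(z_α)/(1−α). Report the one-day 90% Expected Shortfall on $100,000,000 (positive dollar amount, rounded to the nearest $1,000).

ES = 1.317% × 1.755 = 2.311%.
On $100,000,000: 0.02311 × $100,000,000 = $2,311,000.

$2,311,000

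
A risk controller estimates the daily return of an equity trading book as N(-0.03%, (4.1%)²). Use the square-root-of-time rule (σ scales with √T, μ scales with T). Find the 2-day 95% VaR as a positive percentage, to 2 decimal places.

9.60%

At 95%, z = 1.645.
σ_{2d} = 4.1% × √2 = 5.798%; μ_{2d} = 2 × -0.03% = -0.060%.
VaR = −(-0.060%) + 1.645 × 5.798% = 9.598%.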